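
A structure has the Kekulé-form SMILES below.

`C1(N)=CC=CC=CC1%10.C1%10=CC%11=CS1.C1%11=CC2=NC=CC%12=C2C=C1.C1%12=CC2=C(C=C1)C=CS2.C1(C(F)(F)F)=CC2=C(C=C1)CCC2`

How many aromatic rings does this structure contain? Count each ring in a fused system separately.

The SMILES encodes a seven-membered carbon ring with three C=C double bonds and one sp³ carbon; a five-membered ring of four carbons and one sulfur, with two C=C double bonds; two fused six-membered rings, each with three alternating double bonds; one ring is all carbon and the other has one ring nitrogen; a six-membered carbon ring with three alternating C=C double bonds, fused to a five-membered ring containing one sulfur and two C=C double bonds; a six-membered carbon ring with three alternating C=C double bonds, fused to a saturated five-membered carbon ring.
The 7-membered ring has one sp³ carbon, so it is not fully conjugated — not aromatic (cycloheptatriene).
The 5-membered ring with one sulfur has a continuous p-orbital overlap around the ring; 2 ring double bonds (4 π electrons) plus a heteroatom lone pair (2) give 6 π electrons. Since 6 = 4n+2 (n=1), it is aromatic (thiophene).
The fused 6/6-membered bicyclic (with one nitrogen) is a single π system with 10 sp² atoms and 10 π electrons from ring double bonds. 10 = 4(2)+2, so the system is aromatic and both rings count as aromatic (quinoline).
The fused 6/5-membered bicyclic (with one sulfur) is a single π system with 9 sp² atoms and 10 π electrons from ring double bonds plus a heteroatom lone pair. 10 = 4(2)+2, so the system is aromatic and both rings count as aromatic (benzothiophene).
The 6-membered ring is planar and fully conjugated; 3 ring double bonds give 6 π electrons. That satisfies 4n+2 with n=1, so it is aromatic (benzene ring).
The 5-membered ring has three sp³ carbons, so it is not fully conjugated — not aromatic (cyclopentane ring).
6 of the 8 rings are aromatic. Total: 6.

6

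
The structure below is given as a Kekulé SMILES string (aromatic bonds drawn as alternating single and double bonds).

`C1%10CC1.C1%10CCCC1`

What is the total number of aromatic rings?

0

The SMILES encodes a three-membered saturated carbon ring; a five-membered saturated carbon ring.
The 3-membered ring has only sp³ atoms, so it is not fully conjugated — not aromatic (cyclopropane).
The 5-membered ring has only sp³ atoms, so it is not fully conjugated — not aromatic (cyclopentane).
None of the rings are aromatic. Total: 0.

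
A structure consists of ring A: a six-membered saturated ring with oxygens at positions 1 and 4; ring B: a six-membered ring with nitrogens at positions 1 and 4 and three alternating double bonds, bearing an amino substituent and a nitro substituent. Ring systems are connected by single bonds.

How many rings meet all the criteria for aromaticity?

1

Ring A has only sp³ atoms, so it is not fully conjugated — not aromatic (1,4-dioxane).
Ring B is planar and fully conjugated; 3 ring double bonds give 6 π electrons. 6 = 4(1)+2, so ring B is aromatic (pyrazine).
Aromatic: B. Total: 1.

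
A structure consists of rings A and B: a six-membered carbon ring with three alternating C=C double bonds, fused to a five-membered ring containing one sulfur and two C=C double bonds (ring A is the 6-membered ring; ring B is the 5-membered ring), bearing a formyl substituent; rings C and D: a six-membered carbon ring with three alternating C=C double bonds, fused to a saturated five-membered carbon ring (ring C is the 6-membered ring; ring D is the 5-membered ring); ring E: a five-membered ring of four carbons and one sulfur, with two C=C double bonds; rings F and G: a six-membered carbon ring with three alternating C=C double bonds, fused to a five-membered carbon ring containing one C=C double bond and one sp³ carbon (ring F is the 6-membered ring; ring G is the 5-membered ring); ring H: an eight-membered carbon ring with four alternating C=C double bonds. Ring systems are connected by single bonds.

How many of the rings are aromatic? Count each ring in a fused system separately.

Rings A and B form a fused bicyclic system (with one sulfur) with 9 sp² atoms and 10 π electrons from ring double bonds plus a heteroatom lone pair. 10 = 4(2)+2, so the system is aromatic and both rings count as aromatic (benzothiophene).
Ring C is planar and fully conjugated; 3 ring double bonds give 6 π electrons. 6 = 4(1)+2, so ring C is aromatic (benzene ring).
Ring D has three sp³ carbons, so it is not fully conjugated — not aromatic (cyclopentane ring).
Ring E has a continuous p-orbital overlap around the ring; 2 ring double bonds (4 π electrons) plus a heteroatom lone pair (2) give 6 π electrons. Since 6 = 4n+2 (n=1), ring E is aromatic (thiophene).
Ring F is planar and fully conjugated; 3 ring double bonds give 6 π electrons. That satisfies 4n+2 with n=1, so ring F is aromatic (benzene ring).
Ring G has one sp³ carbon, so it is not fully conjugated — not aromatic (cyclopentene ring).
Ring H has only sp² ring atoms; a planar conformation would have a fully conjugated π system of 8 electrons. But 8 = 4(2), which is 4n not 4n+2, so ring H is not aromatic (cyclooctatetraene) — cyclooctatetraene distorts into a non-planar tub to avoid antiaromaticity.
Aromatic: A, B, C, E, F. Total: 5.

5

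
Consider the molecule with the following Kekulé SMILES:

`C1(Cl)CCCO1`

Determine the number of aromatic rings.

0

The SMILES encodes a five-membered saturated ring of four carbons and one oxygen.
The 5-membered ring with one oxygen has only sp³ atoms, so it is not fully conjugated — not aromatic (tetrahydrofuran).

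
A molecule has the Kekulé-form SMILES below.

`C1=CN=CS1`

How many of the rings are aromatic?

The SMILES encodes a five-membered ring with a sulfur at position 1 and a nitrogen at position 3 (in a C=N bond), with two double bonds.
The 5-membered ring with one sulfur and one =N– is fully conjugated (every ring atom contributes a p orbital); 2 ring double bonds (4 π electrons) plus a heteroatom lone pair (2) give 6 π electrons. Since 6 = 4n+2 (n=1), it is aromatic (thiazole).

1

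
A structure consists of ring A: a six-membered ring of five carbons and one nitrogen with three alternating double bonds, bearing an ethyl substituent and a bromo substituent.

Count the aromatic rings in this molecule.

Ring A is planar and fully conjugated; 3 ring double bonds give 6 π electrons. 6 = 4(1)+2, so ring A is aromatic (pyridine).

1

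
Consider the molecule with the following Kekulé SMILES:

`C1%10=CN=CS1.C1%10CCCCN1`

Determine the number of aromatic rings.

The SMILES encodes a five-membered ring with a sulfur at position 1 and a nitrogen at position 3 (in a C=N bond), with two double bonds; a six-membered saturated ring of five carbons and one N–H nitrogen.
The 5-membered ring with one sulfur and one =N– is planar and fully conjugated; 2 ring double bonds (4 π electrons) plus a heteroatom lone pair (2) give 6 π electrons. That satisfies 4n+2 with n=1, so it is aromatic (thiazole).
The 6-membered ring with one N–H has only sp³ atoms, so it is not fully conjugated — not aromatic (piperidine).
1 of the 2 rings is aromatic. Total: 1.

1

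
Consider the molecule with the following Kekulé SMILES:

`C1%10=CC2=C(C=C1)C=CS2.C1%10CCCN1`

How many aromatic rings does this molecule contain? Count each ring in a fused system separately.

2

The SMILES encodes a six-membered carbon ring with three alternating C=C double bonds, fused to a five-membered ring containing one sulfur and two C=C double bonds; a five-membered saturated ring of four carbons and one N–H nitrogen.
The fused 6/5-membered bicyclic (with one sulfur) is a single π system with 9 sp² atoms and 10 π electrons from ring double bonds plus a heteroatom lone pair. 10 = 4(2)+2, so the system is aromatic and both rings count as aromatic (benzothiophene).
The 5-membered ring with one N–H has only sp³ atoms, so it is not fully conjugated — not aromatic (pyrrolidine).
2 of the 3 rings are aromatic. Total: 2.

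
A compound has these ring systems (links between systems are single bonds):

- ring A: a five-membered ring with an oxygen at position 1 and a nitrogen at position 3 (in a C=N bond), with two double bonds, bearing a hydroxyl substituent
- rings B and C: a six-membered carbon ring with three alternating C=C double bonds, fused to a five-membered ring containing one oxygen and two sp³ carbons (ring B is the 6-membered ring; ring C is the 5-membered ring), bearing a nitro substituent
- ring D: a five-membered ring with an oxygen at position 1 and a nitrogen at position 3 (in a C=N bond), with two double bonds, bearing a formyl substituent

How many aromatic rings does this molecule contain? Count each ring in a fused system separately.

Ring A is fully conjugated (every ring atom contributes a p orbital); 2 ring double bonds (4 π electrons) plus a heteroatom lone pair (2) give 6 π electrons. Since 6 = 4n+2 (n=1), ring A is aromatic (oxazole).
Ring B has a continuous p-orbital overlap around the ring; 3 ring double bonds give 6 π electrons. 6 = 4(1)+2, so ring B is aromatic (benzene ring).
Ring C has two sp³ carbons, so it is not fully conjugated — not aromatic (oxolane ring).
Ring D has a continuous p-orbital overlap around the ring; 2 ring double bonds (4 π electrons) plus a heteroatom lone pair (2) give 6 π electrons. That satisfies 4n+2 with n=1, so ring D is aromatic (oxazole).
Aromatic: A, B, D. Total: 3.

3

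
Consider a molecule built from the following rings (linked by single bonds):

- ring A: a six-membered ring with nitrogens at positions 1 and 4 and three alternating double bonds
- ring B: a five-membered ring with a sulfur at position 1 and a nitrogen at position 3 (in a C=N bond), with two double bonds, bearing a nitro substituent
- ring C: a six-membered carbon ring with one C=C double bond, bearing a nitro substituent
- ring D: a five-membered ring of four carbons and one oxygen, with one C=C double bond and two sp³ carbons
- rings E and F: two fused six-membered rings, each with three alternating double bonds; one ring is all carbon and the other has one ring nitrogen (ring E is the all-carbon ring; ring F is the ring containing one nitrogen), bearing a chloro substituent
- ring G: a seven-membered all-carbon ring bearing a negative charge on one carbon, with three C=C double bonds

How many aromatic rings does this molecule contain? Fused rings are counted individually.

Ring A is fully conjugated (every ring atom contributes a p orbital); 3 ring double bonds give 6 π electrons. That satisfies 4n+2 with n=1, so ring A is aromatic (pyrazine).
Ring B is planar and fully conjugated; 2 ring double bonds (4 π electrons) plus a heteroatom lone pair (2) give 6 π electrons. That satisfies 4n+2 with n=1, so ring B is aromatic (thiazole).
Ring C has four sp³ carbons, so it is not fully conjugated — not aromatic (cyclohexene).
Ring D has two sp³ carbons, so it is not fully conjugated — not aromatic (2,3-dihydrofuran).
Rings E and F form a fused bicyclic system (with one nitrogen) with 10 sp² atoms and 10 π electrons from ring double bonds. 10 = 4(2)+2, so the system is aromatic and both rings count as aromatic (quinoline).
Ring G has only sp² ring atoms; a planar conformation would have a fully conjugated π system of 8 electrons. But 8 = 4(2), which is 4n not 4n+2, so ring G is not aromatic (cycloheptatrienyl anion).
Aromatic: A, B, E, F. Total: 4.

4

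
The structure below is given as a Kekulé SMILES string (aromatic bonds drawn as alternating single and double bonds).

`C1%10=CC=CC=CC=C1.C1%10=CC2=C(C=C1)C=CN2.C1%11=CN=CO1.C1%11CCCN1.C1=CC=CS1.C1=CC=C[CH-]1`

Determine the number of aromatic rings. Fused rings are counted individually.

The SMILES encodes an eight-membered carbon ring with four alternating C=C double bonds; a six-membered carbon ring with three alternating C=C double bonds, fused to a five-membered ring containing one N–H nitrogen and two C=C double bonds; a five-membered ring with an oxygen at position 1 and a nitrogen at position 3 (in a C=N bond), with two double bonds; a five-membered saturated ring of four carbons and one N–H nitrogen; a five-membered ring of four carbons and one sulfur, with two C=C double bonds; a five-membered all-carbon ring bearing a negative charge on one carbon, with two C=C double bonds.
The 8-membered ring has only sp² ring atoms; a planar conformation would have a fully conjugated π system of 8 electrons. But 8 = 4(2), which is 4n not 4n+2, so it is not aromatic (cyclooctatetraene) — cyclooctatetraene distorts into a non-planar tub to avoid antiaromaticity.
The fused 6/5-membered bicyclic (with one N–H) is a single π system with 9 sp² atoms and 10 π electrons from ring double bonds plus a heteroatom lone pair. 10 = 4(2)+2, so the system is aromatic and both rings count as aromatic (indole).
The 5-membered ring with one oxygen and one =N– is planar and fully conjugated; 2 ring double bonds (4 π electrons) plus a heteroatom lone pair (2) give 6 π electrons. Since 6 = 4n+2 (n=1), it is aromatic (oxazole).
The 5-membered ring with one N–H has only sp³ atoms, so it is not fully conjugated — not aromatic (pyrrolidine).
The 5-membered ring with one sulfur has a continuous p-orbital overlap around the ring; 2 ring double bonds (4 π electrons) plus a heteroatom lone pair (2) give 6 π electrons. 6 = 4(1)+2, so it is aromatic (thiophene).
The 5-membered ring is fully conjugated (every ring atom contributes a p orbital); 2 ring double bonds (4 π electrons) plus the carbanion lone pair (2) give 6 π electrons. Since 6 = 4n+2 (n=1), it is aromatic (cyclopentadienyl anion).
5 of the 7 rings are aromatic. Total: 5.

5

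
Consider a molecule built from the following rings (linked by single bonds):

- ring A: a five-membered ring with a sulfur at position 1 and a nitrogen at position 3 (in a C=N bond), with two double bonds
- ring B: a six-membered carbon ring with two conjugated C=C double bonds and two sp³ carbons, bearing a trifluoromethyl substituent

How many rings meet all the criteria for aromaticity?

Ring A has a continuous p-orbital overlap around the ring; 2 ring double bonds (4 π electrons) plus a heteroatom lone pair (2) give 6 π electrons. 6 = 4(1)+2, so ring A is aromatic (thiazole).
Ring B has two sp³ carbons, so it is not fully conjugated — not aromatic (1,3-cyclohexadiene).
Aromatic: A. Total: 1.

1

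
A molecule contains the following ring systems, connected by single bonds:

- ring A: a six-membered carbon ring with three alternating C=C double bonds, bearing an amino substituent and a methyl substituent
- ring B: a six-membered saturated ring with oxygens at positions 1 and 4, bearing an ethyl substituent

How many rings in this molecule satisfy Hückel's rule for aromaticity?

1

Ring A has a continuous p-orbital overlap around the ring; 3 ring double bonds give 6 π electrons. 6 = 4(1)+2, so ring A is aromatic (benzene).
Ring B has only sp³ atoms, so it is not fully conjugated — not aromatic (1,4-dioxane).
Aromatic: A. Total: 1.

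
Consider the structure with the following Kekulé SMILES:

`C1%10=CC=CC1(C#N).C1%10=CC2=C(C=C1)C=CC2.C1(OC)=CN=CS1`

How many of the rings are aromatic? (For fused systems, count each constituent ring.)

2

The SMILES encodes a five-membered carbon ring with two conjugated C=C double bonds and one sp³ carbon; a six-membered carbon ring with three alternating C=C double bonds, fused to a five-membered carbon ring containing one C=C double bond and one sp³ carbon; a five-membered ring with a sulfur at position 1 and a nitrogen at position 3 (in a C=N bond), with two double bonds.
The 5-membered ring has one sp³ carbon, so it is not fully conjugated — not aromatic (cyclopentadiene).
The 6-membered ring is planar and fully conjugated; 3 ring double bonds give 6 π electrons. That satisfies 4n+2 with n=1, so it is aromatic (benzene ring).
The second 5-membered ring has one sp³ carbon, so it is not fully conjugated — not aromatic (cyclopentene ring).
The 5-membered ring with one sulfur and one =N– is fully conjugated (every ring atom contributes a p orbital); 2 ring double bonds (4 π electrons) plus a heteroatom lone pair (2) give 6 π electrons. Since 6 = 4n+2 (n=1), it is aromatic (thiazole).
2 of the 4 rings are aromatic. Total: 2.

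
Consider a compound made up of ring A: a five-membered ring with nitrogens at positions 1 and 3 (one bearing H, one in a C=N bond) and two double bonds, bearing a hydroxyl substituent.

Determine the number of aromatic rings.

1

Ring A has a continuous p-orbital overlap around the ring; 2 ring double bonds (4 π electrons) plus a heteroatom lone pair (2) give 6 π electrons. 6 = 4(1)+2, so ring A is aromatic (imidazole).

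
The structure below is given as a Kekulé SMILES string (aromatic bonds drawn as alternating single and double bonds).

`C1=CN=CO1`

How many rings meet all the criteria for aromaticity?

1

The SMILES encodes a five-membered ring with an oxygen at position 1 and a nitrogen at position 3 (in a C=N bond), with two double bonds.
The 5-membered ring with one oxygen and one =N– has a continuous p-orbital overlap around the ring; 2 ring double bonds (4 π electrons) plus a heteroatom lone pair (2) give 6 π electrons. That satisfies 4n+2 with n=1, so it is aromatic (oxazole).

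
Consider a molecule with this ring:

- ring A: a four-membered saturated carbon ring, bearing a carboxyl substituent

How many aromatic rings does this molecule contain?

Ring A has only sp³ atoms, so it is not fully conjugated — not aromatic (cyclobutane).

0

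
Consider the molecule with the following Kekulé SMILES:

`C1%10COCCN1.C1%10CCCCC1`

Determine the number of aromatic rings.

0

The SMILES encodes a six-membered saturated ring with an oxygen and an N–H nitrogen at positions 1 and 4; a six-membered saturated carbon ring.
The 6-membered ring with one oxygen and one N–H (1,4) has only sp³ atoms, so it is not fully conjugated — not aromatic (morpholine).
The 6-membered ring has only sp³ atoms, so it is not fully conjugated — not aromatic (cyclohexane).
None of the rings are aromatic. Total: 0.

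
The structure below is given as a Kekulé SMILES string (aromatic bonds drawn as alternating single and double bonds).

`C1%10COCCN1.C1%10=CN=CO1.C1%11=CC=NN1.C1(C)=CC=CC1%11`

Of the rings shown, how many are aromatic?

2

The SMILES encodes a six-membered saturated ring with an oxygen and an N–H nitrogen at positions 1 and 4; a five-membered ring with an oxygen at position 1 and a nitrogen at position 3 (in a C=N bond), with two double bonds; a five-membered ring with two adjacent nitrogens (one bearing H, one in a double bond) and two double bonds; a five-membered carbon ring with two conjugated C=C double bonds and one sp³ carbon.
The 6-membered ring with one oxygen and one N–H (1,4) has only sp³ atoms, so it is not fully conjugated — not aromatic (morpholine).
The 5-membered ring with one oxygen and one =N– is planar and fully conjugated; 2 ring double bonds (4 π electrons) plus a heteroatom lone pair (2) give 6 π electrons. That satisfies 4n+2 with n=1, so it is aromatic (oxazole).
The 5-membered ring with two adjacent nitrogens (one N–H, one =N–) is fully conjugated (every ring atom contributes a p orbital); 2 ring double bonds (4 π electrons) plus a heteroatom lone pair (2) give 6 π electrons. That satisfies 4n+2 with n=1, so it is aromatic (pyrazole).
The 5-membered ring has one sp³ carbon, so it is not fully conjugated — not aromatic (cyclopentadiene).
2 of the 4 rings are aromatic. Total: 2.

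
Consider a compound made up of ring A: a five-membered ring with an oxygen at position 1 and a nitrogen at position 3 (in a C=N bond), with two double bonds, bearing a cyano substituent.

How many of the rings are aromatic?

1

Ring A is fully conjugated (every ring atom contributes a p orbital); 2 ring double bonds (4 π electrons) plus a heteroatom lone pair (2) give 6 π electrons. That satisfies 4n+2 with n=1, so ring A is aromatic (oxazole).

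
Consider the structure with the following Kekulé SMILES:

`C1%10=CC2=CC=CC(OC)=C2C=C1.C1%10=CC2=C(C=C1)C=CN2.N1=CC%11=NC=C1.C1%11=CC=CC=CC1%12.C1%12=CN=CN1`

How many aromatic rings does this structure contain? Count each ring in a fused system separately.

The SMILES encodes two fused six-membered carbon rings, each with three alternating C=C double bonds; a six-membered carbon ring with three alternating C=C double bonds, fused to a five-membered ring containing one N–H nitrogen and two C=C double bonds; a six-membered ring with nitrogens at positions 1 and 4 and three alternating double bonds; a seven-membered carbon ring with three C=C double bonds and one sp³ carbon; a five-membered ring with nitrogens at positions 1 and 3 (one bearing H, one in a C=N bond) and two double bonds.
The fused 6/6-membered bicyclic is a single π system with 10 sp² atoms and 10 π electrons from ring double bonds. 10 = 4(2)+2, so the system is aromatic and both rings count as aromatic (naphthalene).
The fused 6/5-membered bicyclic (with one N–H) is a single π system with 9 sp² atoms and 10 π electrons from ring double bonds plus a heteroatom lone pair. 10 = 4(2)+2, so the system is aromatic and both rings count as aromatic (indole).
The 6-membered ring with two nitrogens (1,4) is fully conjugated (every ring atom contributes a p orbital); 3 ring double bonds give 6 π electrons. Since 6 = 4n+2 (n=1), it is aromatic (pyrazine).
The 7-membered ring has one sp³ carbon, so it is not fully conjugated — not aromatic (cycloheptatriene).
The 5-membered ring with two nitrogens (one N–H, one =N–) is fully conjugated (every ring atom contributes a p orbital); 2 ring double bonds (4 π electrons) plus a heteroatom lone pair (2) give 6 π electrons. 6 = 4(1)+2, so it is aromatic (imidazole).
6 of the 7 rings are aromatic. Total: 6.

6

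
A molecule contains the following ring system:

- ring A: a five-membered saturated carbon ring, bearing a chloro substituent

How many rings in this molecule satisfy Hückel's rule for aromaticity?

Ring A has only sp³ atoms, so it is not fully conjugated — not aromatic (cyclopentane).

0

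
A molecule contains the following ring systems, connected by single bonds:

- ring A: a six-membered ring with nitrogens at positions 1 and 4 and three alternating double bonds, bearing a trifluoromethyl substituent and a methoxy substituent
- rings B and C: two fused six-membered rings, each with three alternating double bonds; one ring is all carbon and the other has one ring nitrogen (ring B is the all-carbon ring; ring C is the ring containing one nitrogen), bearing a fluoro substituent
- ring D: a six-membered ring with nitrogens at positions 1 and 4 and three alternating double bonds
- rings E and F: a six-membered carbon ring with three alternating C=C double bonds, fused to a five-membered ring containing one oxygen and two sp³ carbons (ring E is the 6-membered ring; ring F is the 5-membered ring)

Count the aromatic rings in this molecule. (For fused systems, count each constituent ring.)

Ring A has a continuous p-orbital overlap around the ring; 3 ring double bonds give 6 π electrons. That satisfies 4n+2 with n=1, so ring A is aromatic (pyrazine).
Rings B and C form a fused bicyclic system (with one nitrogen) with 10 sp² atoms and 10 π electrons from ring double bonds. 10 = 4(2)+2, so the system is aromatic and both rings count as aromatic (quinoline).
Ring D is planar and fully conjugated; 3 ring double bonds give 6 π electrons. Since 6 = 4n+2 (n=1), ring D is aromatic (pyrazine).
Ring E is fully conjugated (every ring atom contributes a p orbital); 3 ring double bonds give 6 π electrons. Since 6 = 4n+2 (n=1), ring E is aromatic (benzene ring).
Ring F has two sp³ carbons, so it is not fully conjugated — not aromatic (oxolane ring).
Aromatic: A, B, C, D, E. Total: 5.

5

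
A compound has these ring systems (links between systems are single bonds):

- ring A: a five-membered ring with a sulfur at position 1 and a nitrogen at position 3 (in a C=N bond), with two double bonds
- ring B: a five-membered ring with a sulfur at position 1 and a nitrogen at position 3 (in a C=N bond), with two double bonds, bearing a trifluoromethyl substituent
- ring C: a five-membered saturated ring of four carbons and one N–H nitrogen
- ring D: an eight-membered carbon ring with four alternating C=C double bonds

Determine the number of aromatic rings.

Ring A is fully conjugated (every ring atom contributes a p orbital); 2 ring double bonds (4 π electrons) plus a heteroatom lone pair (2) give 6 π electrons. 6 = 4(1)+2, so ring A is aromatic (thiazole).
Ring B is planar and fully conjugated; 2 ring double bonds (4 π electrons) plus a heteroatom lone pair (2) give 6 π electrons. 6 = 4(1)+2, so ring B is aromatic (thiazole).
Ring C has only sp³ atoms, so it is not fully conjugated — not aromatic (pyrrolidine).
Ring D has only sp² ring atoms; a planar conformation would have a fully conjugated π system of 8 electrons. But 8 = 4(2), which is 4n not 4n+2, so ring D is not aromatic (cyclooctatetraene) — cyclooctatetraene distorts into a non-planar tub to avoid antiaromaticity.
Aromatic: A, B. Total: 2.

2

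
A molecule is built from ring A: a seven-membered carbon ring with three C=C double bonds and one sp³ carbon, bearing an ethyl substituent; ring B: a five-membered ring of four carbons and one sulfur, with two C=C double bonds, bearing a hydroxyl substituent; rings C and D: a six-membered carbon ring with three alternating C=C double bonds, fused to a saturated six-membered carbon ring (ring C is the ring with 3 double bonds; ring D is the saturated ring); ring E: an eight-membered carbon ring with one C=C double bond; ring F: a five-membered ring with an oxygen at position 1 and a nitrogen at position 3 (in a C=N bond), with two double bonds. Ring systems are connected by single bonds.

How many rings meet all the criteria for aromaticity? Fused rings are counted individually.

Ring A has one sp³ carbon, so it is not fully conjugated — not aromatic (cycloheptatriene).
Ring B is planar and fully conjugated; 2 ring double bonds (4 π electrons) plus a heteroatom lone pair (2) give 6 π electrons. That satisfies 4n+2 with n=1, so ring B is aromatic (thiophene).
Ring C has a continuous p-orbital overlap around the ring; 3 ring double bonds give 6 π electrons. Since 6 = 4n+2 (n=1), ring C is aromatic (benzene ring).
Ring D has four sp³ carbons, so it is not fully conjugated — not aromatic (cyclohexane ring).
Ring E has six sp³ carbons, so it is not fully conjugated — not aromatic (cyclooctene).
Ring F is fully conjugated (every ring atom contributes a p orbital); 2 ring double bonds (4 π electrons) plus a heteroatom lone pair (2) give 6 π electrons. Since 6 = 4n+2 (n=1), ring F is aromatic (oxazole).
Aromatic: B, C, F. Total: 3.

3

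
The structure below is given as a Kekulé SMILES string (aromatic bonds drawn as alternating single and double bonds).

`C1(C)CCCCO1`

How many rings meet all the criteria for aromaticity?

0

The SMILES encodes a six-membered saturated ring of five carbons and one oxygen.
The 6-membered ring with one oxygen has only sp³ atoms, so it is not fully conjugated — not aromatic (tetrahydropyran).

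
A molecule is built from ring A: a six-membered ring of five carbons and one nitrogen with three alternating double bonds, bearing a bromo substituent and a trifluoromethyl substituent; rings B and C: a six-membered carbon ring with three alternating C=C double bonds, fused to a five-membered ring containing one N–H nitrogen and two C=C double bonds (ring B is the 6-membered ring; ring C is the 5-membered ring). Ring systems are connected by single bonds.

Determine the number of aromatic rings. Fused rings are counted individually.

3

Ring A has a continuous p-orbital overlap around the ring; 3 ring double bonds give 6 π electrons. Since 6 = 4n+2 (n=1), ring A is aromatic (pyridine).
Rings B and C form a fused bicyclic system (with one N–H) with 9 sp² atoms and 10 π electrons from ring double bonds plus a heteroatom lone pair. 10 = 4(2)+2, so the system is aromatic and both rings count as aromatic (indole).
Aromatic: A, B, C. Total: 3.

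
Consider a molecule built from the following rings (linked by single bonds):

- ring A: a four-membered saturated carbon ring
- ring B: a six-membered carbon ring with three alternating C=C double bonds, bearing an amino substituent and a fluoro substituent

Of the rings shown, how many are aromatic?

Ring A has only sp³ atoms, so it is not fully conjugated — not aromatic (cyclobutane).
Ring B is planar and fully conjugated; 3 ring double bonds give 6 π electrons. 6 = 4(1)+2, so ring B is aromatic (benzene).
Aromatic: B. Total: 1.

1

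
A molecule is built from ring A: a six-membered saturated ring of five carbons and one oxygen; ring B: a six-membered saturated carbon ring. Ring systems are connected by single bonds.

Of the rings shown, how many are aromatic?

0

Ring A has only sp³ atoms, so it is not fully conjugated — not aromatic (tetrahydropyran).
Ring B has only sp³ atoms, so it is not fully conjugated — not aromatic (cyclohexane).
No ring is aromatic. Total: 0.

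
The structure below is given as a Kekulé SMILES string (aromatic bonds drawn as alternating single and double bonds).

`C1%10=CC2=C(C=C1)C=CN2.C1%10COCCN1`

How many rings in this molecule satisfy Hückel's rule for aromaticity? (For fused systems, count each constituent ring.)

The SMILES encodes a six-membered carbon ring with three alternating C=C double bonds, fused to a five-membered ring containing one N–H nitrogen and two C=C double bonds; a six-membered saturated ring with an oxygen and an N–H nitrogen at positions 1 and 4.
The fused 6/5-membered bicyclic (with one N–H) is a single π system with 9 sp² atoms and 10 π electrons from ring double bonds plus a heteroatom lone pair. 10 = 4(2)+2, so the system is aromatic and both rings count as aromatic (indole).
The 6-membered ring with one oxygen and one N–H (1,4) has only sp³ atoms, so it is not fully conjugated — not aromatic (morpholine).
2 of the 3 rings are aromatic. Total: 2.

2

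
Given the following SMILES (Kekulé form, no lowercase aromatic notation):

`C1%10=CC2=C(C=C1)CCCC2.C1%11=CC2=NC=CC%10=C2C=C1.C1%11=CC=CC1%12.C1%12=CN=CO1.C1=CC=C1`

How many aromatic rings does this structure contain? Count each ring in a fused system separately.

4

The SMILES encodes a six-membered carbon ring with three alternating C=C double bonds, fused to a saturated six-membered carbon ring; two fused six-membered rings, each with three alternating double bonds; one ring is all carbon and the other has one ring nitrogen; a five-membered carbon ring with two conjugated C=C double bonds and one sp³ carbon; a five-membered ring with an oxygen at position 1 and a nitrogen at position 3 (in a C=N bond), with two double bonds; a four-membered carbon ring with two alternating C=C double bonds.
The 6-membered ring is fully conjugated (every ring atom contributes a p orbital); 3 ring double bonds give 6 π electrons. 6 = 4(1)+2, so it is aromatic (benzene ring).
The second 6-membered ring has four sp³ carbons, so it is not fully conjugated — not aromatic (cyclohexane ring).
The fused 6/6-membered bicyclic (with one nitrogen) is a single π system with 10 sp² atoms and 10 π electrons from ring double bonds. 10 = 4(2)+2, so the system is aromatic and both rings count as aromatic (quinoline).
The 5-membered ring has one sp³ carbon, so it is not fully conjugated — not aromatic (cyclopentadiene).
The 5-membered ring with one oxygen and one =N– is fully conjugated (every ring atom contributes a p orbital); 2 ring double bonds (4 π electrons) plus a heteroatom lone pair (2) give 6 π electrons. Since 6 = 4n+2 (n=1), it is aromatic (oxazole).
The 4-membered ring has only sp² ring atoms; a planar conformation would have a fully conjugated π system of 4 electrons. But 4 = 4(1), which is 4n not 4n+2, so it is not aromatic (cyclobutadiene) — cyclobutadiene is antiaromatic and distorts to a rectangle.
4 of the 7 rings are aromatic. Total: 4.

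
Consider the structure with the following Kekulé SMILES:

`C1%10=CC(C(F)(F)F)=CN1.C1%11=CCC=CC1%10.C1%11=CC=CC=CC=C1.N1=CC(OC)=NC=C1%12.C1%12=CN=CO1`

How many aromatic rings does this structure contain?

3

The SMILES encodes a five-membered ring of four carbons and one nitrogen bearing a hydrogen, with two C=C double bonds; a six-membered carbon ring with two isolated C=C double bonds and two sp³ carbons; an eight-membered carbon ring with four alternating C=C double bonds; a six-membered ring with nitrogens at positions 1 and 4 and three alternating double bonds; a five-membered ring with an oxygen at position 1 and a nitrogen at position 3 (in a C=N bond), with two double bonds.
The 5-membered ring with one N–H is fully conjugated (every ring atom contributes a p orbital); 2 ring double bonds (4 π electrons) plus a heteroatom lone pair (2) give 6 π electrons. That satisfies 4n+2 with n=1, so it is aromatic (pyrrole).
The 6-membered ring has two sp³ carbons, so it is not fully conjugated — not aromatic (1,4-cyclohexadiene).
The 8-membered ring has only sp² ring atoms; a planar conformation would have a fully conjugated π system of 8 electrons. But 8 = 4(2), which is 4n not 4n+2, so it is not aromatic (cyclooctatetraene) — cyclooctatetraene distorts into a non-planar tub to avoid antiaromaticity.
The 6-membered ring with two nitrogens (1,4) is planar and fully conjugated; 3 ring double bonds give 6 π electrons. That satisfies 4n+2 with n=1, so it is aromatic (pyrazine).
The 5-membered ring with one oxygen and one =N– has a continuous p-orbital overlap around the ring; 2 ring double bonds (4 π electrons) plus a heteroatom lone pair (2) give 6 π electrons. 6 = 4(1)+2, so it is aromatic (oxazole).
3 of the 5 rings are aromatic. Total: 3.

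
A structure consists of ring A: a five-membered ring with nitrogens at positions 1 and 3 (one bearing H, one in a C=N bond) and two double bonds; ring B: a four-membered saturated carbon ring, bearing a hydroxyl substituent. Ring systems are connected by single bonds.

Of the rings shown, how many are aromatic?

1

Ring A is planar and fully conjugated; 2 ring double bonds (4 π electrons) plus a heteroatom lone pair (2) give 6 π electrons. 6 = 4(1)+2, so ring A is aromatic (imidazole).
Ring B has only sp³ atoms, so it is not fully conjugated — not aromatic (cyclobutane).
Aromatic: A. Total: 1.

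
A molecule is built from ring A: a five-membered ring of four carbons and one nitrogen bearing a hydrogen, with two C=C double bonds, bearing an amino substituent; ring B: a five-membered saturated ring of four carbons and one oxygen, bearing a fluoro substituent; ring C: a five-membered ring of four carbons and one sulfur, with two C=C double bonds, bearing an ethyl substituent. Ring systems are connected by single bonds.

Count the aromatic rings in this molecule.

2

Ring A has a continuous p-orbital overlap around the ring; 2 ring double bonds (4 π electrons) plus a heteroatom lone pair (2) give 6 π electrons. Since 6 = 4n+2 (n=1), ring A is aromatic (pyrrole).
Ring B has only sp³ atoms, so it is not fully conjugated — not aromatic (tetrahydrofuran).
Ring C is planar and fully conjugated; 2 ring double bonds (4 π electrons) plus a heteroatom lone pair (2) give 6 π electrons. 6 = 4(1)+2, so ring C is aromatic (thiophene).
Aromatic: A, C. Total: 2.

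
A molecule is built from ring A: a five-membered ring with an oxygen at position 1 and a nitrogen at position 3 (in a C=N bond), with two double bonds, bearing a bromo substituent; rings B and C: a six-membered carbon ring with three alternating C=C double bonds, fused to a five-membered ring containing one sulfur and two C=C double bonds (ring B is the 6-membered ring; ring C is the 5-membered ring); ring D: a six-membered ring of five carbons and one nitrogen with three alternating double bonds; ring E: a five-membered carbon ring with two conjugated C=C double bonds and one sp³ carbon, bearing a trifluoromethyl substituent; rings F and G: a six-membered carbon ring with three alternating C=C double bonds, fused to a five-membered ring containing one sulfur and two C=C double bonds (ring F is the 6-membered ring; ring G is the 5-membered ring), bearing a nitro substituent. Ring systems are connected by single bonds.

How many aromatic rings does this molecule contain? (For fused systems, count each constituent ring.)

6

Ring A is planar and fully conjugated; 2 ring double bonds (4 π electrons) plus a heteroatom lone pair (2) give 6 π electrons. 6 = 4(1)+2, so ring A is aromatic (oxazole).
Rings B and C form a fused bicyclic system (with one sulfur) with 9 sp² atoms and 10 π electrons from ring double bonds plus a heteroatom lone pair. 10 = 4(2)+2, so the system is aromatic and both rings count as aromatic (benzothiophene).
Ring D has a continuous p-orbital overlap around the ring; 3 ring double bonds give 6 π electrons. 6 = 4(1)+2, so ring D is aromatic (pyridine).
Ring E has one sp³ carbon, so it is not fully conjugated — not aromatic (cyclopentadiene).
Rings F and G form a fused bicyclic system (with one sulfur) with 9 sp² atoms and 10 π electrons from ring double bonds plus a heteroatom lone pair. 10 = 4(2)+2, so the system is aromatic and both rings count as aromatic (benzothiophene).
Aromatic: A, B, C, D, F, G. Total: 6.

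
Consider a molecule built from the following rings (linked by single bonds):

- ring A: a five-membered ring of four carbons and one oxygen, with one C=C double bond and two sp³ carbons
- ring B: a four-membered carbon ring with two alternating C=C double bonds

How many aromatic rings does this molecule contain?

0

Ring A has two sp³ carbons, so it is not fully conjugated — not aromatic (2,3-dihydrofuran).
Ring B has only sp² ring atoms; a planar conformation would have a fully conjugated π system of 4 electrons. But 4 = 4(1), which is 4n not 4n+2, so ring B is not aromatic (cyclobutadiene) — cyclobutadiene is antiaromatic and distorts to a rectangle.
No ring is aromatic. Total: 0.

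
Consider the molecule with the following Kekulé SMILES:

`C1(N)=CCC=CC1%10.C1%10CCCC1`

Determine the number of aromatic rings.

The SMILES encodes a six-membered carbon ring with two isolated C=C double bonds and two sp³ carbons; a five-membered saturated carbon ring.
The 6-membered ring has two sp³ carbons, so it is not fully conjugated — not aromatic (1,4-cyclohexadiene).
The 5-membered ring has only sp³ atoms, so it is not fully conjugated — not aromatic (cyclopentane).
None of the rings are aromatic. Total: 0.

0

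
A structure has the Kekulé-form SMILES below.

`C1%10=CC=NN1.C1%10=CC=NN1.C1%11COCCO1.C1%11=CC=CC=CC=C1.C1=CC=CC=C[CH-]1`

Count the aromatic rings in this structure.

The SMILES encodes a five-membered ring with two adjacent nitrogens (one bearing H, one in a double bond) and two double bonds; a five-membered ring with two adjacent nitrogens (one bearing H, one in a double bond) and two double bonds; a six-membered saturated ring with oxygens at positions 1 and 4; an eight-membered carbon ring with four alternating C=C double bonds; a seven-membered all-carbon ring bearing a negative charge on one carbon, with three C=C double bonds.
The 5-membered ring with two adjacent nitrogens (one N–H, one =N–) is fully conjugated (every ring atom contributes a p orbital); 2 ring double bonds (4 π electrons) plus a heteroatom lone pair (2) give 6 π electrons. 6 = 4(1)+2, so it is aromatic (pyrazole).
The second 5-membered ring with two adjacent nitrogens (one N–H, one =N–) is planar and fully conjugated; 2 ring double bonds (4 π electrons) plus a heteroatom lone pair (2) give 6 π electrons. Since 6 = 4n+2 (n=1), it is aromatic (pyrazole).
The 6-membered ring with two oxygens (1,4) has only sp³ atoms, so it is not fully conjugated — not aromatic (1,4-dioxane).
The 8-membered ring has only sp² ring atoms; a planar conformation would have a fully conjugated π system of 8 electrons. But 8 = 4(2), which is 4n not 4n+2, so it is not aromatic (cyclooctatetraene) — cyclooctatetraene distorts into a non-planar tub to avoid antiaromaticity.
The 7-membered ring has only sp² ring atoms; a planar conformation would have a fully conjugated π system of 8 electrons. But 8 = 4(2), which is 4n not 4n+2, so it is not aromatic (cycloheptatrienyl anion).
2 of the 5 rings are aromatic. Total: 2.

2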